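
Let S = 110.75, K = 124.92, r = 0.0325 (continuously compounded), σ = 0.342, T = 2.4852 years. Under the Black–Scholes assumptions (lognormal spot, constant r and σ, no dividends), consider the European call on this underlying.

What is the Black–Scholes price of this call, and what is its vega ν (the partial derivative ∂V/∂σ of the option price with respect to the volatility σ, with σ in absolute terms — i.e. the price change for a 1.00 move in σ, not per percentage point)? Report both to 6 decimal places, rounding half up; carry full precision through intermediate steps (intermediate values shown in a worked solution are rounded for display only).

price = 21.836095
ν = 68.326095

σ√T = 0.342·√2.4852 = 0.539146
d₁ = (ln(S/K) + (r+σ²/2)T) / (σ√T) = (ln(110.75/124.92) + (0.0325+0.342²/2)·2.4852) / 0.539146 = (-0.120398 + 0.226108) / 0.539146 = 0.196070
d₂ = d₁ − σ√T = 0.196070 − 0.539146 = -0.343077
e^{−rT} = e^{−0.0325·2.4852} = 0.922407
N(d₁) = 0.577722,  N(d₂) = 0.365770
Call price V = S·N(d₁) − K·e^{−rT}·N(d₂) = 63.982737 − 42.146643 = 21.836095
φ(d₁) = (1/√(2π))·e^{−d₁²/2} = 0.391347
ν = S·φ(d₁)·√T = 68.326095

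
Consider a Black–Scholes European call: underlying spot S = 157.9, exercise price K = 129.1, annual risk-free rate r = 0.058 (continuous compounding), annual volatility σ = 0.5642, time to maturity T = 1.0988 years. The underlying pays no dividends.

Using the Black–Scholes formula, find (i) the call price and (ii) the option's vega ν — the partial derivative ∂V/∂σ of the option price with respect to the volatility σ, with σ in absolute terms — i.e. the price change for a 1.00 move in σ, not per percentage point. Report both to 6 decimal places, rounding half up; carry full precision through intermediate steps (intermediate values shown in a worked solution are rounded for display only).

price = 53.920126
ν = 50.068510

σ√T = 0.5642·√1.0988 = 0.591415
d₁ = (ln(S/K) + (r+σ²/2)T) / (σ√T) = (ln(157.9/129.1) + (0.058+0.5642²/2)·1.0988) / 0.591415 = (0.201375 + 0.238616) / 0.591415 = 0.743963
d₂ = d₁ − σ√T = 0.743963 − 0.591415 = 0.152548
e^{−rT} = e^{−0.058·1.0988} = 0.938258
N(d₁) = 0.771551,  N(d₂) = 0.560623
Call price V = S·N(d₁) − K·e^{−rT}·N(d₂) = 121.827834 − 67.907707 = 53.920126
φ(d₁) = (1/√(2π))·e^{−d₁²/2} = 0.302498
ν = S·φ(d₁)·√T = 50.068510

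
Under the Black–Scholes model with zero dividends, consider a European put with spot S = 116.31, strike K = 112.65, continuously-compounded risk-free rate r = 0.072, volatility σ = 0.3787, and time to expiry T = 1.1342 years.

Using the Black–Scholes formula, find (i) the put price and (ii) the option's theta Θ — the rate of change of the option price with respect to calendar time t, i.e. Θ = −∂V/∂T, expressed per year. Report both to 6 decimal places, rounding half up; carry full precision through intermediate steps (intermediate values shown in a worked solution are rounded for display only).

σ√T = 0.3787·√1.1342 = 0.403311
d₁ = (ln(S/K) + (r+σ²/2)T) / (σ√T) = (ln(116.31/112.65) + (0.072+0.3787²/2)·1.1342) / 0.403311 = (0.031973 + 0.162992) / 0.403311 = 0.483413
d₂ = d₁ − σ√T = 0.483413 − 0.403311 = 0.080102
e^{−rT} = e^{−0.072·1.1342} = 0.921583
N(−d₁) = 0.314401,  N(−d₂) = 0.468078
Put price V = K·e^{−rT}·N(−d₂) − S·N(−d₁) = 48.594162 − 36.568024 = 12.026138
φ(d₁) = (1/√(2π))·e^{−d₁²/2} = 0.354949
Θ = −S·φ(d₁)·σ/(2√T) + r·K·e^{−rT}·N(−d₂) = −7.340116 + 3.498780 = -3.841337

price = 12.026138
Θ = -3.841337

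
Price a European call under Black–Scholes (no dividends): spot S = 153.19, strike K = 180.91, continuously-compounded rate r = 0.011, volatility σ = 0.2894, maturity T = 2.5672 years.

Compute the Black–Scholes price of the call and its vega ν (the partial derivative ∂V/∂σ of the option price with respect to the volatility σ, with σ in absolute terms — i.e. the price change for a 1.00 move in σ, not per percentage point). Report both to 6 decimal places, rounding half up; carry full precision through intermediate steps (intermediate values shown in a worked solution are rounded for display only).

price = 20.125636
ν = 97.707092

σ√T = 0.2894·√2.5672 = 0.463691
d₁ = (ln(S/K) + (r+σ²/2)T) / (σ√T) = (ln(153.19/180.91) + (0.011+0.2894²/2)·2.5672) / 0.463691 = (-0.166321 + 0.135744) / 0.463691 = -0.065943
d₂ = d₁ − σ√T = -0.065943 − 0.463691 = -0.529633
e^{−rT} = e^{−0.011·2.5672} = 0.972156
N(d₁) = 0.473712,  N(d₂) = 0.298183
Call price V = S·N(d₁) − K·e^{−rT}·N(d₂) = 72.567906 − 52.442270 = 20.125636
φ(d₁) = (1/√(2π))·e^{−d₁²/2} = 0.398076
ν = S·φ(d₁)·√T = 97.707092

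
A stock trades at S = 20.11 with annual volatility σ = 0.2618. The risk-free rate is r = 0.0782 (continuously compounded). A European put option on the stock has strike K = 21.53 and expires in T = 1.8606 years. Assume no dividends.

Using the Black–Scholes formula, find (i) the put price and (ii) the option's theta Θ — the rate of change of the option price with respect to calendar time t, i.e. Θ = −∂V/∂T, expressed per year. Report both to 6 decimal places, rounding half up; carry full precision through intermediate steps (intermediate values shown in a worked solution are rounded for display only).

price = 2.059439
Θ = -0.006270

σ√T = 0.2618·√1.8606 = 0.357105
d₁ = (ln(S/K) + (r+σ²/2)T) / (σ√T) = (ln(20.11/21.53) + (0.0782+0.2618²/2)·1.8606) / 0.357105 = (-0.068230 + 0.209261) / 0.357105 = 0.394928
d₂ = d₁ − σ√T = 0.394928 − 0.357105 = 0.037823
e^{−rT} = e^{−0.0782·1.8606} = 0.864591
N(−d₁) = 0.346448,  N(−d₂) = 0.484914
Put price V = K·e^{−rT}·N(−d₂) − S·N(−d₁) = 9.026508 − 6.967069 = 2.059439
φ(d₁) = (1/√(2π))·e^{−d₁²/2} = 0.369013
Θ = −S·φ(d₁)·σ/(2√T) + r·K·e^{−rT}·N(−d₂) = −0.712143 + 0.705873 = -0.006270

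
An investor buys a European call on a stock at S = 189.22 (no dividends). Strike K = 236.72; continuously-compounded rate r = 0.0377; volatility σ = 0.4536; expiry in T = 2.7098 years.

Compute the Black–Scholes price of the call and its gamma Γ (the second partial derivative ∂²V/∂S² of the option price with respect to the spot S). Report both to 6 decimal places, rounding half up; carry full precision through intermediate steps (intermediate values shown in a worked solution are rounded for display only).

price = 47.137856
Γ = 0.002762

σ√T = 0.4536·√2.7098 = 0.746692
d₁ = (ln(S/K) + (r+σ²/2)T) / (σ√T) = (ln(189.22/236.72) + (0.0377+0.4536²/2)·2.7098) / 0.746692 = (-0.223968 + 0.380934) / 0.746692 = 0.210216
d₂ = d₁ − σ√T = 0.210216 − 0.746692 = -0.536477
e^{−rT} = e^{−0.0377·2.7098} = 0.902886
N(d₁) = 0.583250,  N(d₂) = 0.295815
Call price V = S·N(d₁) − K·e^{−rT}·N(d₂) = 110.362634 − 63.224778 = 47.137856
φ(d₁) = (1/√(2π))·e^{−d₁²/2} = 0.390224
Γ = φ(d₁) / (S·σ·√T) = 0.002762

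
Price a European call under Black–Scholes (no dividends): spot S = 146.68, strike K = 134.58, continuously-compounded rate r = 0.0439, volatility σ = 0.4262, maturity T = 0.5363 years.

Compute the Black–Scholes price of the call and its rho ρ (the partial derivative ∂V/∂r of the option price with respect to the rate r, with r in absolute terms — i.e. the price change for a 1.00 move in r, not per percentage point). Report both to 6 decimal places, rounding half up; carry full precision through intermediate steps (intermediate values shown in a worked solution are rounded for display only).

price = 25.904893
ρ = 40.703401

σ√T = 0.4262·√0.5363 = 0.312117
d₁ = (ln(S/K) + (r+σ²/2)T) / (σ√T) = (ln(146.68/134.58) + (0.0439+0.4262²/2)·0.5363) / 0.312117 = (0.086095 + 0.072252) / 0.312117 = 0.507331
d₂ = d₁ − σ√T = 0.507331 − 0.312117 = 0.195214
e^{−rT} = e^{−0.0439·0.5363} = 0.976731
N(d₁) = 0.694039,  N(d₂) = 0.577387
Call price V = S·N(d₁) − K·e^{−rT}·N(d₂) = 101.801595 − 75.896702 = 25.904893
ρ = K·T·e^{−rT}·N(d₂) = 40.703401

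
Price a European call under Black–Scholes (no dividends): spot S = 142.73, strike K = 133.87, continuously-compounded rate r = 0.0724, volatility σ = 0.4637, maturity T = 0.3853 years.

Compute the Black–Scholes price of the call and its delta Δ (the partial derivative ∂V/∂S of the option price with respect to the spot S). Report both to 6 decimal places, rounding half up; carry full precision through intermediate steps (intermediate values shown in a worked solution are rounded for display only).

σ√T = 0.4637·√0.3853 = 0.287830
d₁ = (ln(S/K) + (r+σ²/2)T) / (σ√T) = (ln(142.73/133.87) + (0.0724+0.4637²/2)·0.3853) / 0.287830 = (0.064086 + 0.069319) / 0.287830 = 0.463483
d₂ = d₁ − σ√T = 0.463483 − 0.287830 = 0.175652
e^{−rT} = e^{−0.0724·0.3853} = 0.972490
N(d₁) = 0.678491,  N(d₂) = 0.569717
Call price V = S·N(d₁) − K·e^{−rT}·N(d₂) = 96.840998 − 74.169801 = 22.671197
Δ = N(d₁) = 0.678491

price = 22.671197
Δ = 0.678491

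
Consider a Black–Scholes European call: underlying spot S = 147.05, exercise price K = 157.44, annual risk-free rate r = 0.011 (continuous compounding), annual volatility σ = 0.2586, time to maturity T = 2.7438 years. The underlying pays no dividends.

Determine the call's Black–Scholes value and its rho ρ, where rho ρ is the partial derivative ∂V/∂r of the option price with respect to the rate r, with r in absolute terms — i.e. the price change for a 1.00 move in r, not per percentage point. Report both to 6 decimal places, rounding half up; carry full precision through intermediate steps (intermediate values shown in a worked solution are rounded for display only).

σ√T = 0.2586·√2.7438 = 0.428356
d₁ = (ln(S/K) + (r+σ²/2)T) / (σ√T) = (ln(147.05/157.44) + (0.011+0.2586²/2)·2.7438) / 0.428356 = (-0.068272 + 0.121926) / 0.428356 = 0.125257
d₂ = d₁ − σ√T = 0.125257 − 0.428356 = -0.303099
e^{−rT} = e^{−0.011·2.7438} = 0.970269
N(d₁) = 0.549840,  N(d₂) = 0.380907
Call price V = S·N(d₁) − K·e^{−rT}·N(d₂) = 80.853944 − 58.187054 = 22.666890
ρ = K·T·e^{−rT}·N(d₂) = 159.653639

price = 22.666890
ρ = 159.653639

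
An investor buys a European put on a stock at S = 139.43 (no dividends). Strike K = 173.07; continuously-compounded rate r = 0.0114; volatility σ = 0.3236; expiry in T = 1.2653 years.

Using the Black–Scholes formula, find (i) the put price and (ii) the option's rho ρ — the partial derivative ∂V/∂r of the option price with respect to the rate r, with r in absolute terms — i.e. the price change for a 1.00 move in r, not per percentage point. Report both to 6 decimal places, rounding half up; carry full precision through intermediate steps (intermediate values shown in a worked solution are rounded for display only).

σ√T = 0.3236·√1.2653 = 0.364003
d₁ = (ln(S/K) + (r+σ²/2)T) / (σ√T) = (ln(139.43/173.07) + (0.0114+0.3236²/2)·1.2653) / 0.364003 = (-0.216133 + 0.080674) / 0.364003 = -0.372139
d₂ = d₁ − σ√T = -0.372139 − 0.364003 = -0.736142
e^{−rT} = e^{−0.0114·1.2653} = 0.985679
N(−d₁) = 0.645105,  N(−d₂) = 0.769178
Put price V = K·e^{−rT}·N(−d₂) − S·N(−d₁) = 131.215211 − 89.947041 = 41.268171
ρ = −K·T·e^{−rT}·N(−d₂) = -166.026607

price = 41.268171
ρ = -166.026607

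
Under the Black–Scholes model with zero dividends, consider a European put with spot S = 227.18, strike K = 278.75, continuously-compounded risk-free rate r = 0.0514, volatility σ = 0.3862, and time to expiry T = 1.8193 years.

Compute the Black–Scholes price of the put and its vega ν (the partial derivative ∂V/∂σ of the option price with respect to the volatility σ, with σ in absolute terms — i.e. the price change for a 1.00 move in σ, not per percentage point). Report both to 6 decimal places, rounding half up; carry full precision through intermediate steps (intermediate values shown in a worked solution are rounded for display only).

σ√T = 0.3862·√1.8193 = 0.520912
d₁ = (ln(S/K) + (r+σ²/2)T) / (σ√T) = (ln(227.18/278.75) + (0.0514+0.3862²/2)·1.8193) / 0.520912 = (-0.204573 + 0.229187) / 0.520912 = 0.047252
d₂ = d₁ − σ√T = 0.047252 − 0.520912 = -0.473660
e^{−rT} = e^{−0.0514·1.8193} = 0.910727
N(−d₁) = 0.481156,  N(−d₂) = 0.682129
Put price V = K·e^{−rT}·N(−d₂) − S·N(−d₁) = 173.168769 − 109.309079 = 63.859690
φ(d₁) = (1/√(2π))·e^{−d₁²/2} = 0.398497
ν = S·φ(d₁)·√T = 122.108948

price = 63.859690
ν = 122.108948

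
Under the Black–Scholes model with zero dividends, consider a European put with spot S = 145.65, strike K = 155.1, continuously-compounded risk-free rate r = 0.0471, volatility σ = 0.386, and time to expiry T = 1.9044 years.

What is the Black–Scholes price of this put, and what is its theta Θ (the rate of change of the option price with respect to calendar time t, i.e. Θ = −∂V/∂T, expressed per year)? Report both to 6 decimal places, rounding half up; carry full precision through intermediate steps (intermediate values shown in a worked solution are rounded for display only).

price = 28.294052
Θ = -3.818689

σ√T = 0.386·√1.9044 = 0.532680
d₁ = (ln(S/K) + (r+σ²/2)T) / (σ√T) = (ln(145.65/155.1) + (0.0471+0.386²/2)·1.9044) / 0.532680 = (-0.062864 + 0.231571) / 0.532680 = 0.316715
d₂ = d₁ − σ√T = 0.316715 − 0.532680 = -0.215965
e^{−rT} = e^{−0.0471·1.9044} = 0.914208
N(−d₁) = 0.375730,  N(−d₂) = 0.585493
Put price V = K·e^{−rT}·N(−d₂) − S·N(−d₁) = 83.019127 − 54.725075 = 28.294052
φ(d₁) = (1/√(2π))·e^{−d₁²/2} = 0.379427
Θ = −S·φ(d₁)·σ/(2√T) + r·K·e^{−rT}·N(−d₂) = −7.728890 + 3.910201 = -3.818689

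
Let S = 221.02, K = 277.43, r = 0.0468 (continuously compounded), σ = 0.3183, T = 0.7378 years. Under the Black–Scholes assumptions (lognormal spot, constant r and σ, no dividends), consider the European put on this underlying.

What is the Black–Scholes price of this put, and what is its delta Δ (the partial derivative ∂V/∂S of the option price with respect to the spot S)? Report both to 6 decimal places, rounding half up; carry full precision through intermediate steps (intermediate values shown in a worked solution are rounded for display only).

σ√T = 0.3183·√0.7378 = 0.273405
d₁ = (ln(S/K) + (r+σ²/2)T) / (σ√T) = (ln(221.02/277.43) + (0.0468+0.3183²/2)·0.7378) / 0.273405 = (-0.227315 + 0.071904) / 0.273405 = -0.568430
d₂ = d₁ − σ√T = -0.568430 − 0.273405 = -0.841834
e^{−rT} = e^{−0.0468·0.7378} = 0.966060
N(−d₁) = 0.715128,  N(−d₂) = 0.800060
Put price V = K·e^{−rT}·N(−d₂) − S·N(−d₁) = 214.427278 − 158.057677 = 56.369601
Δ = −N(−d₁) = -0.715128

price = 56.369601
Δ = -0.715128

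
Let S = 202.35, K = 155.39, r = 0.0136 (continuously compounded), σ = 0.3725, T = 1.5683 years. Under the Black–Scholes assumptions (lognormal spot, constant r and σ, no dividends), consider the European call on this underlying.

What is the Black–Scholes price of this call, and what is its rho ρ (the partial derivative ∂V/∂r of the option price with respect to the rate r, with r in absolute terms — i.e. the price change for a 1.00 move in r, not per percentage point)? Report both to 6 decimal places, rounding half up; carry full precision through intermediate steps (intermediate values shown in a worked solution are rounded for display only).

price = 63.583239
ρ = 154.460977

σ√T = 0.3725·√1.5683 = 0.466488
d₁ = (ln(S/K) + (r+σ²/2)T) / (σ√T) = (ln(202.35/155.39) + (0.0136+0.3725²/2)·1.5683) / 0.466488 = (0.264061 + 0.130135) / 0.466488 = 0.845027
d₂ = d₁ − σ√T = 0.845027 − 0.466488 = 0.378539
e^{−rT} = e^{−0.0136·1.5683} = 0.978897
N(d₁) = 0.800952,  N(d₂) = 0.647485
Call price V = S·N(d₁) − K·e^{−rT}·N(d₂) = 162.072671 − 98.489432 = 63.583239
ρ = K·T·e^{−rT}·N(d₂) = 154.460977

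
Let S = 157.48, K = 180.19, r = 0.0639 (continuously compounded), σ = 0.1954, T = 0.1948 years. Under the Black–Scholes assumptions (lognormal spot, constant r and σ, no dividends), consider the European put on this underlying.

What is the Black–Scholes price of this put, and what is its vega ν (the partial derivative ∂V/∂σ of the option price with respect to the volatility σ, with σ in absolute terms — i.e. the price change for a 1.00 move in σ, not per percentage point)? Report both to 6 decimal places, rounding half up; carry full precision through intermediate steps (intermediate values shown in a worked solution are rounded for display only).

price = 20.989705
ν = 10.780406

σ√T = 0.1954·√0.1948 = 0.086242
d₁ = (ln(S/K) + (r+σ²/2)T) / (σ√T) = (ln(157.48/180.19) + (0.0639+0.1954²/2)·0.1948) / 0.086242 = (-0.134713 + 0.016167) / 0.086242 = -1.374583
d₂ = d₁ − σ√T = -1.374583 − 0.086242 = -1.460825
e^{−rT} = e^{−0.0639·0.1948} = 0.987629
N(−d₁) = 0.915370,  N(−d₂) = 0.927968
Put price V = K·e^{−rT}·N(−d₂) − S·N(−d₁) = 165.142105 − 144.152400 = 20.989705
φ(d₁) = (1/√(2π))·e^{−d₁²/2} = 0.155101
ν = S·φ(d₁)·√T = 10.780406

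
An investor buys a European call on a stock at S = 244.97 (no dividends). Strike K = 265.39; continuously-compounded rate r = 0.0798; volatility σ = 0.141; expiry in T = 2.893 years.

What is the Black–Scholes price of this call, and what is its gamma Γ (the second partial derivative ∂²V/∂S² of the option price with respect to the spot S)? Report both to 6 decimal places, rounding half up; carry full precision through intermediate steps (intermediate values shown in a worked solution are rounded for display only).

price = 43.023172
Γ = 0.005131

σ√T = 0.141·√2.893 = 0.239824
d₁ = (ln(S/K) + (r+σ²/2)T) / (σ√T) = (ln(244.97/265.39) + (0.0798+0.141²/2)·2.893) / 0.239824 = (-0.080065 + 0.259619) / 0.239824 = 0.748692
d₂ = d₁ − σ√T = 0.748692 − 0.239824 = 0.508868
e^{−rT} = e^{−0.0798·2.893} = 0.793849
N(d₁) = 0.772979,  N(d₂) = 0.694577
Call price V = S·N(d₁) − K·e^{−rT}·N(d₂) = 189.356555 − 146.333383 = 43.023172
φ(d₁) = (1/√(2π))·e^{−d₁²/2} = 0.301433
Γ = φ(d₁) / (S·σ·√T) = 0.005131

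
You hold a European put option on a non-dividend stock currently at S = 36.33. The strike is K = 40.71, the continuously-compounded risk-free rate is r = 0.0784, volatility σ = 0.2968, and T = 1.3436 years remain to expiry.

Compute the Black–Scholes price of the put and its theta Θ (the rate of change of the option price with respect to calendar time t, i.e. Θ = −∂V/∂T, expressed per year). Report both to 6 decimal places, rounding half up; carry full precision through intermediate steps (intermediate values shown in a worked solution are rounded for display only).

σ√T = 0.2968·√1.3436 = 0.344032
d₁ = (ln(S/K) + (r+σ²/2)T) / (σ√T) = (ln(36.33/40.71) + (0.0784+0.2968²/2)·1.3436) / 0.344032 = (-0.113830 + 0.164517) / 0.344032 = 0.147333
d₂ = d₁ − σ√T = 0.147333 − 0.344032 = -0.196699
e^{−rT} = e^{−0.0784·1.3436} = 0.900020
N(−d₁) = 0.441435,  N(−d₂) = 0.577968
Put price V = K·e^{−rT}·N(−d₂) − S·N(−d₁) = 21.176655 − 16.037316 = 5.139340
φ(d₁) = (1/√(2π))·e^{−d₁²/2} = 0.394636
Θ = −S·φ(d₁)·σ/(2√T) + r·K·e^{−rT}·N(−d₂) = −1.835527 + 1.660250 = -0.175277

price = 5.139340
Θ = -0.175277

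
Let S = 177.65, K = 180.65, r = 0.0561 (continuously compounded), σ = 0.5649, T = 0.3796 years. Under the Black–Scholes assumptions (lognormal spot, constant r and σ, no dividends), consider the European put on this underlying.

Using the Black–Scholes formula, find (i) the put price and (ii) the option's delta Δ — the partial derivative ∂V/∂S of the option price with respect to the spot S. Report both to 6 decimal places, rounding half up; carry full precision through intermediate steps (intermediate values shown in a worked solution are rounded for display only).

σ√T = 0.5649·√0.3796 = 0.348044
d₁ = (ln(S/K) + (r+σ²/2)T) / (σ√T) = (ln(177.65/180.65) + (0.0561+0.5649²/2)·0.3796) / 0.348044 = (-0.016746 + 0.081863) / 0.348044 = 0.187094
d₂ = d₁ − σ√T = 0.187094 − 0.348044 = -0.160951
e^{−rT} = e^{−0.0561·0.3796} = 0.978930
N(−d₁) = 0.425794,  N(−d₂) = 0.563934
Put price V = K·e^{−rT}·N(−d₂) − S·N(−d₁) = 99.728124 − 75.642237 = 24.085887
Δ = −N(−d₁) = -0.425794

price = 24.085887
Δ = -0.425794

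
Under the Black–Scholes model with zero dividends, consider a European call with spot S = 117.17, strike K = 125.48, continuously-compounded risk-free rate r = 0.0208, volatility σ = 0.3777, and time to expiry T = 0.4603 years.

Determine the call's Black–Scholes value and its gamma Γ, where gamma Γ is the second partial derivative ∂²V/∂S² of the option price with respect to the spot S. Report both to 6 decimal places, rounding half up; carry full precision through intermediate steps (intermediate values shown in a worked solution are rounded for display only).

σ√T = 0.3777·√0.4603 = 0.256252
d₁ = (ln(S/K) + (r+σ²/2)T) / (σ√T) = (ln(117.17/125.48) + (0.0208+0.3777²/2)·0.4603) / 0.256252 = (-0.068521 + 0.042407) / 0.256252 = -0.101906
d₂ = d₁ − σ√T = -0.101906 − 0.256252 = -0.358158
e^{−rT} = e^{−0.0208·0.4603} = 0.990471
N(d₁) = 0.459416,  N(d₂) = 0.360112
Call price V = S·N(d₁) − K·e^{−rT}·N(d₂) = 53.829719 − 44.756337 = 9.073381
φ(d₁) = (1/√(2π))·e^{−d₁²/2} = 0.396876
Γ = φ(d₁) / (S·σ·√T) = 0.013218

price = 9.073381
Γ = 0.013218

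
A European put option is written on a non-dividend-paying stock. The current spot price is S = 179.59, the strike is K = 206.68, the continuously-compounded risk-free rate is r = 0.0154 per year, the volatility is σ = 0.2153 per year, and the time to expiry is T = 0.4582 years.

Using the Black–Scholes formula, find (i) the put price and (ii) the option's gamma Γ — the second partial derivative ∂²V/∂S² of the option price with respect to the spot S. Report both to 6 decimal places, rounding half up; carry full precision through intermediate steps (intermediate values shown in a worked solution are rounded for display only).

σ√T = 0.2153·√0.4582 = 0.145738
d₁ = (ln(S/K) + (r+σ²/2)T) / (σ√T) = (ln(179.59/206.68) + (0.0154+0.2153²/2)·0.4582) / 0.145738 = (-0.140495 + 0.017676) / 0.145738 = -0.842742
d₂ = d₁ − σ√T = -0.842742 − 0.145738 = -0.988480
e^{−rT} = e^{−0.0154·0.4582} = 0.992969
N(−d₁) = 0.800314,  N(−d₂) = 0.838541
Put price V = K·e^{−rT}·N(−d₂) − S·N(−d₁) = 172.091069 − 143.728338 = 28.362731
φ(d₁) = (1/√(2π))·e^{−d₁²/2} = 0.279698
Γ = φ(d₁) / (S·σ·√T) = 0.010686

price = 28.362731
Γ = 0.010686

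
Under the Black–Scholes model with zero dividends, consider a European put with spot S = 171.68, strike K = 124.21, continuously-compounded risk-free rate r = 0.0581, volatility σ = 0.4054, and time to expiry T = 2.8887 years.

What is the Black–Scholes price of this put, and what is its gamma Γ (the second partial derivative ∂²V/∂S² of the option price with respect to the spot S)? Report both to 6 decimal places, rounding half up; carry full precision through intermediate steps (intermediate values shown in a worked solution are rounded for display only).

σ√T = 0.4054·√2.8887 = 0.689025
d₁ = (ln(S/K) + (r+σ²/2)T) / (σ√T) = (ln(171.68/124.21) + (0.0581+0.4054²/2)·2.8887) / 0.689025 = (0.323659 + 0.405211) / 0.689025 = 1.057828
d₂ = d₁ − σ√T = 1.057828 − 0.689025 = 0.368803
e^{−rT} = e^{−0.0581·2.8887} = 0.845495
N(−d₁) = 0.145067,  N(−d₂) = 0.356137
Put price V = K·e^{−rT}·N(−d₂) − S·N(−d₁) = 37.401148 − 24.905099 = 12.496049
φ(d₁) = (1/√(2π))·e^{−d₁²/2} = 0.227993
Γ = φ(d₁) / (S·σ·√T) = 0.001927

price = 12.496049
Γ = 0.001927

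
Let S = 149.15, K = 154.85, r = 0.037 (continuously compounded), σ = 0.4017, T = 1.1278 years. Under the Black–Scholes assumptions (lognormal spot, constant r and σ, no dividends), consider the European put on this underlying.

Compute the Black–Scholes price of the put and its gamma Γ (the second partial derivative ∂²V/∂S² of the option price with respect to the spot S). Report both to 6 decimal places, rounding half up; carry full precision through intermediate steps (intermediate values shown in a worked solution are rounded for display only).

price = 24.826075
Γ = 0.006116

σ√T = 0.4017·√1.1278 = 0.426597
d₁ = (ln(S/K) + (r+σ²/2)T) / (σ√T) = (ln(149.15/154.85) + (0.037+0.4017²/2)·1.1278) / 0.426597 = (-0.037504 + 0.132721) / 0.426597 = 0.223201
d₂ = d₁ − σ√T = 0.223201 − 0.426597 = -0.203396
e^{−rT} = e^{−0.037·1.1278} = 0.959130
N(−d₁) = 0.411690,  N(−d₂) = 0.580587
Put price V = K·e^{−rT}·N(−d₂) − S·N(−d₁) = 86.229590 − 61.403516 = 24.826075
φ(d₁) = (1/√(2π))·e^{−d₁²/2} = 0.389128
Γ = φ(d₁) / (S·σ·√T) = 0.006116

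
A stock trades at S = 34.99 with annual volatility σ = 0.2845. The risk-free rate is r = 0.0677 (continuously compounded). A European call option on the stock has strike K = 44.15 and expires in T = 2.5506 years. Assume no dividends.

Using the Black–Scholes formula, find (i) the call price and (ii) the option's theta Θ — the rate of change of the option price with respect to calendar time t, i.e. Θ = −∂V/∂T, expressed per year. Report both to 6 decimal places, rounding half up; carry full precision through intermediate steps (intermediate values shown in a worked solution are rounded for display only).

σ√T = 0.2845·√2.5506 = 0.454364
d₁ = (ln(S/K) + (r+σ²/2)T) / (σ√T) = (ln(34.99/44.15) + (0.0677+0.2845²/2)·2.5506) / 0.454364 = (-0.232531 + 0.275899) / 0.454364 = 0.095448
d₂ = d₁ − σ√T = 0.095448 − 0.454364 = -0.358915
e^{−rT} = e^{−0.0677·2.5506} = 0.841411
N(d₁) = 0.538021,  N(d₂) = 0.359829
Call price V = S·N(d₁) − K·e^{−rT}·N(d₂) = 18.825338 − 13.367032 = 5.458306
φ(d₁) = (1/√(2π))·e^{−d₁²/2} = 0.397129
Θ = −S·φ(d₁)·σ/(2√T) − r·K·e^{−rT}·N(d₂) = −1.237676 − 0.904948 = -2.142624

price = 5.458306
Θ = -2.142624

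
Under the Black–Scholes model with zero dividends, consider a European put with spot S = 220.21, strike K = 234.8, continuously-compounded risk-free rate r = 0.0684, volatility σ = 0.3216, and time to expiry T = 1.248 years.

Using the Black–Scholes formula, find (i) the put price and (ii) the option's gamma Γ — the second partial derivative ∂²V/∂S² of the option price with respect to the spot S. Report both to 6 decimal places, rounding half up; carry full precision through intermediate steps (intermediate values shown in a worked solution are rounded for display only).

σ√T = 0.3216·√1.248 = 0.359272
d₁ = (ln(S/K) + (r+σ²/2)T) / (σ√T) = (ln(220.21/234.8) + (0.0684+0.3216²/2)·1.248) / 0.359272 = (-0.064152 + 0.149901) / 0.359272 = 0.238674
d₂ = d₁ − σ√T = 0.238674 − 0.359272 = -0.120598
e^{−rT} = e^{−0.0684·1.248} = 0.918179
N(−d₁) = 0.405679,  N(−d₂) = 0.547995
Put price V = K·e^{−rT}·N(−d₂) − S·N(−d₁) = 118.141394 − 89.334604 = 28.806790
φ(d₁) = (1/√(2π))·e^{−d₁²/2} = 0.387740
Γ = φ(d₁) / (S·σ·√T) = 0.004901

price = 28.806790
Γ = 0.004901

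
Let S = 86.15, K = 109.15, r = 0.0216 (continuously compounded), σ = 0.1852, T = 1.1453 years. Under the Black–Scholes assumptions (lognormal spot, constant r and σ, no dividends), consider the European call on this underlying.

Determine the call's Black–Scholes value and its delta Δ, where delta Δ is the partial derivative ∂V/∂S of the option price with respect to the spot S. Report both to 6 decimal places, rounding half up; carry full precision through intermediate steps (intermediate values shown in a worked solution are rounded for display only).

σ√T = 0.1852·√1.1453 = 0.198199
d₁ = (ln(S/K) + (r+σ²/2)T) / (σ√T) = (ln(86.15/109.15) + (0.0216+0.1852²/2)·1.1453) / 0.198199 = (-0.236633 + 0.044380) / 0.198199 = -0.970003
d₂ = d₁ − σ√T = -0.970003 − 0.198199 = -1.168202
e^{−rT} = e^{−0.0216·1.1453} = 0.975565
N(d₁) = 0.166022,  N(d₂) = 0.121363
Call price V = S·N(d₁) − K·e^{−rT}·N(d₂) = 14.302833 − 12.923053 = 1.379781
Δ = N(d₁) = 0.166022

price = 1.379781
Δ = 0.166022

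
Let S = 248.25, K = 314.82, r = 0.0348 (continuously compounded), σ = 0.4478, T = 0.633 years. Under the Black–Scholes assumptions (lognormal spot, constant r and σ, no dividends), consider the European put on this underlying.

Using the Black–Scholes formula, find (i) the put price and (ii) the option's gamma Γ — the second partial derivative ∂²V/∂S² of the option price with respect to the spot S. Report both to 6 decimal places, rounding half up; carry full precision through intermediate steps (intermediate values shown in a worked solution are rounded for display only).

σ√T = 0.4478·√0.633 = 0.356275
d₁ = (ln(S/K) + (r+σ²/2)T) / (σ√T) = (ln(248.25/314.82) + (0.0348+0.4478²/2)·0.633) / 0.356275 = (-0.237565 + 0.085495) / 0.356275 = -0.426833
d₂ = d₁ − σ√T = -0.426833 − 0.356275 = -0.783109
e^{−rT} = e^{−0.0348·0.633} = 0.978212
N(−d₁) = 0.665250,  N(−d₂) = 0.783218
Put price V = K·e^{−rT}·N(−d₂) − S·N(−d₁) = 241.200593 − 165.148217 = 76.052376
φ(d₁) = (1/√(2π))·e^{−d₁²/2} = 0.364207
Γ = φ(d₁) / (S·σ·√T) = 0.004118

price = 76.052376
Γ = 0.004118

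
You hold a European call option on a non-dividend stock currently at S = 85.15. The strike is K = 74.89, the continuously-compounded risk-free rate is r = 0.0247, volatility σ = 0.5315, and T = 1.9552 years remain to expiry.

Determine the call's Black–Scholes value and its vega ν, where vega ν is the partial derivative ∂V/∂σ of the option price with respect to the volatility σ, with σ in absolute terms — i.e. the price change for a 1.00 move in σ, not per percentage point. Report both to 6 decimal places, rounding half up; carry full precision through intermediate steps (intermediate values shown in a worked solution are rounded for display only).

σ√T = 0.5315·√1.9552 = 0.743188
d₁ = (ln(S/K) + (r+σ²/2)T) / (σ√T) = (ln(85.15/74.89) + (0.0247+0.5315²/2)·1.9552) / 0.743188 = (0.128394 + 0.324458) / 0.743188 = 0.609337
d₂ = d₁ − σ√T = 0.609337 − 0.743188 = -0.133852
e^{−rT} = e^{−0.0247·1.9552} = 0.952854
N(d₁) = 0.728849,  N(d₂) = 0.446760
Call price V = S·N(d₁) − K·e^{−rT}·N(d₂) = 62.061523 − 31.880454 = 30.181068
φ(d₁) = (1/√(2π))·e^{−d₁²/2} = 0.331349
ν = S·φ(d₁)·√T = 39.451675

price = 30.181068
ν = 39.451675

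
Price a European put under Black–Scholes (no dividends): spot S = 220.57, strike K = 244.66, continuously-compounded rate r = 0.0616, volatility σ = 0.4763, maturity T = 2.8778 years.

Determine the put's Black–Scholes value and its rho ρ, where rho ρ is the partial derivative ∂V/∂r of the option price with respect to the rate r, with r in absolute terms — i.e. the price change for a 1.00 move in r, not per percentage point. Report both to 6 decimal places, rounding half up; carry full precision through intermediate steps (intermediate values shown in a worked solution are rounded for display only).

price = 59.190560
ρ = -367.278624

σ√T = 0.4763·√2.8778 = 0.807999
d₁ = (ln(S/K) + (r+σ²/2)T) / (σ√T) = (ln(220.57/244.66) + (0.0616+0.4763²/2)·2.8778) / 0.807999 = (-0.103654 + 0.503704) / 0.807999 = 0.495111
d₂ = d₁ − σ√T = 0.495111 − 0.807999 = -0.312888
e^{−rT} = e^{−0.0616·2.8778} = 0.837552
N(−d₁) = 0.310261,  N(−d₂) = 0.622817
Put price V = K·e^{−rT}·N(−d₂) − S·N(−d₁) = 127.624791 − 68.434231 = 59.190560
ρ = −K·T·e^{−rT}·N(−d₂) = -367.278624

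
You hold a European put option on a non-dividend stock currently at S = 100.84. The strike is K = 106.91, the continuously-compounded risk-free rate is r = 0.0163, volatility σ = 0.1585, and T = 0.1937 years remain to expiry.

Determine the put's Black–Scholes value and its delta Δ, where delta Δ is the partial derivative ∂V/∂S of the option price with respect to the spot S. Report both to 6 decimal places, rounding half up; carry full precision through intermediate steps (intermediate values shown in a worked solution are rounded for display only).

price = 6.613249
Δ = -0.775711

σ√T = 0.1585·√0.1937 = 0.069758
d₁ = (ln(S/K) + (r+σ²/2)T) / (σ√T) = (ln(100.84/106.91) + (0.0163+0.1585²/2)·0.1937) / 0.069758 = (-0.058452 + 0.005590) / 0.069758 = -0.757789
d₂ = d₁ − σ√T = -0.757789 − 0.069758 = -0.827547
e^{−rT} = e^{−0.0163·0.1937} = 0.996848
N(−d₁) = 0.775711,  N(−d₂) = 0.796036
Put price V = K·e^{−rT}·N(−d₂) − S·N(−d₁) = 84.835983 − 78.222734 = 6.613249
Δ = −N(−d₁) = -0.775711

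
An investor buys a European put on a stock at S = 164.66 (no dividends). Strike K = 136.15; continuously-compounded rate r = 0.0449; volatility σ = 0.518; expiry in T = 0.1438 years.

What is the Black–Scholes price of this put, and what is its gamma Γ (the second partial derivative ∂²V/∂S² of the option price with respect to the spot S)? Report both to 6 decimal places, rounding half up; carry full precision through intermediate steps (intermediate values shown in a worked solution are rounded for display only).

price = 2.431465
Γ = 0.006743

σ√T = 0.518·√0.1438 = 0.196431
d₁ = (ln(S/K) + (r+σ²/2)T) / (σ√T) = (ln(164.66/136.15) + (0.0449+0.518²/2)·0.1438) / 0.196431 = (0.190126 + 0.025749) / 0.196431 = 1.098987
d₂ = d₁ − σ√T = 1.098987 − 0.196431 = 0.902556
e^{−rT} = e^{−0.0449·0.1438} = 0.993564
N(−d₁) = 0.135887,  N(−d₂) = 0.183381
Put price V = K·e^{−rT}·N(−d₂) − S·N(−d₁) = 24.806609 − 22.375144 = 2.431465
φ(d₁) = (1/√(2π))·e^{−d₁²/2} = 0.218095
Γ = φ(d₁) / (S·σ·√T) = 0.006743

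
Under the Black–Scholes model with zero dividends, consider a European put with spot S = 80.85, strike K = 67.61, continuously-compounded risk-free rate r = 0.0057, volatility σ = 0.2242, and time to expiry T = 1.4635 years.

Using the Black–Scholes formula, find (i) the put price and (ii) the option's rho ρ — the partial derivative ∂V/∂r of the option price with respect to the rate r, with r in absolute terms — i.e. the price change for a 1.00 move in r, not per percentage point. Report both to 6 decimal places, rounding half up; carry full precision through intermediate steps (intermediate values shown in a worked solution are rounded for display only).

price = 2.886252
ρ = -28.418292

σ√T = 0.2242·√1.4635 = 0.271226
d₁ = (ln(S/K) + (r+σ²/2)T) / (σ√T) = (ln(80.85/67.61) + (0.0057+0.2242²/2)·1.4635) / 0.271226 = (0.178840 + 0.045124) / 0.271226 = 0.825744
d₂ = d₁ − σ√T = 0.825744 − 0.271226 = 0.554517
e^{−rT} = e^{−0.0057·1.4635} = 0.991693
N(−d₁) = 0.204475,  N(−d₂) = 0.289612
Put price V = K·e^{−rT}·N(−d₂) − S·N(−d₁) = 19.418033 − 16.531782 = 2.886252
ρ = −K·T·e^{−rT}·N(−d₂) = -28.418292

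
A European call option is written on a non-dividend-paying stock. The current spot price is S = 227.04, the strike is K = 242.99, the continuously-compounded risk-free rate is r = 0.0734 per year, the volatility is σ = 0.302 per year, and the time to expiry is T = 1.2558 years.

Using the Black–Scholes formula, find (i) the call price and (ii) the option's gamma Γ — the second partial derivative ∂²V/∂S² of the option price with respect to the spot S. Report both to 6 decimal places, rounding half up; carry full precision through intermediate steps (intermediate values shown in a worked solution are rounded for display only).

price = 32.941942
Γ = 0.005044

σ√T = 0.302·√1.2558 = 0.338429
d₁ = (ln(S/K) + (r+σ²/2)T) / (σ√T) = (ln(227.04/242.99) + (0.0734+0.302²/2)·1.2558) / 0.338429 = (-0.067894 + 0.149443) / 0.338429 = 0.240963
d₂ = d₁ − σ√T = 0.240963 − 0.338429 = -0.097466
e^{−rT} = e^{−0.0734·1.2558} = 0.911945
N(d₁) = 0.595208,  N(d₂) = 0.461178
Call price V = S·N(d₁) − K·e^{−rT}·N(d₂) = 135.136006 − 102.194064 = 32.941942
φ(d₁) = (1/√(2π))·e^{−d₁²/2} = 0.387527
Γ = φ(d₁) / (S·σ·√T) = 0.005044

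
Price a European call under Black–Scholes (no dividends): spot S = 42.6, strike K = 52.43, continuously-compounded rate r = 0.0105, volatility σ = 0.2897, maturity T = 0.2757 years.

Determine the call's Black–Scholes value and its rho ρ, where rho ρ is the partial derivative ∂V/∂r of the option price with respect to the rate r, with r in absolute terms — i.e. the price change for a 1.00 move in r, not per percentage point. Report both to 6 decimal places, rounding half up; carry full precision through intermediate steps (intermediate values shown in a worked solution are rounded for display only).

σ√T = 0.2897·√0.2757 = 0.152113
d₁ = (ln(S/K) + (r+σ²/2)T) / (σ√T) = (ln(42.6/52.43) + (0.0105+0.2897²/2)·0.2757) / 0.152113 = (-0.207625 + 0.014464) / 0.152113 = -1.269848
d₂ = d₁ − σ√T = -1.269848 − 0.152113 = -1.421961
e^{−rT} = e^{−0.0105·0.2757} = 0.997109
N(d₁) = 0.102069,  N(d₂) = 0.077519
Call price V = S·N(d₁) − K·e^{−rT}·N(d₂) = 4.348156 − 4.052560 = 0.295596
ρ = K·T·e^{−rT}·N(d₂) = 1.117291

price = 0.295596
ρ = 1.117291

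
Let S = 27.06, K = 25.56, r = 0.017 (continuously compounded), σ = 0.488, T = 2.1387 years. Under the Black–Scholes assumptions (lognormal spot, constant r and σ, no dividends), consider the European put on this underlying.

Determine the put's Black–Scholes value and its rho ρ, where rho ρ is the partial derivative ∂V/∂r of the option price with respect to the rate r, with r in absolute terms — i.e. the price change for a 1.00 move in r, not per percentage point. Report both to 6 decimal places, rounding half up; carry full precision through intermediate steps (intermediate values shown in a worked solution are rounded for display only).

σ√T = 0.488·√2.1387 = 0.713666
d₁ = (ln(S/K) + (r+σ²/2)T) / (σ√T) = (ln(27.06/25.56) + (0.017+0.488²/2)·2.1387) / 0.713666 = (0.057028 + 0.291017) / 0.713666 = 0.487687
d₂ = d₁ − σ√T = 0.487687 − 0.713666 = -0.225979
e^{−rT} = e^{−0.017·2.1387} = 0.964295
N(−d₁) = 0.312886,  N(−d₂) = 0.589391
Put price V = K·e^{−rT}·N(−d₂) − S·N(−d₁) = 14.526948 − 8.466693 = 6.060256
ρ = −K·T·e^{−rT}·N(−d₂) = -31.068784

price = 6.060256
ρ = -31.068784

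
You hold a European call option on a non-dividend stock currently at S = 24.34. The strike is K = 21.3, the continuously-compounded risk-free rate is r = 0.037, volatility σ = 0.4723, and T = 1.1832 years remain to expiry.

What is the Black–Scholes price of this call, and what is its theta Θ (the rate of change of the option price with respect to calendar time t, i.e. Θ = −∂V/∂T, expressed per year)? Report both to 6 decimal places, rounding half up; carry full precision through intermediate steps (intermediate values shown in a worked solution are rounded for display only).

σ√T = 0.4723·√1.1832 = 0.513744
d₁ = (ln(S/K) + (r+σ²/2)T) / (σ√T) = (ln(24.34/21.3) + (0.037+0.4723²/2)·1.1832) / 0.513744 = (0.133414 + 0.175745) / 0.513744 = 0.601776
d₂ = d₁ − σ√T = 0.601776 − 0.513744 = 0.088032
e^{−rT} = e^{−0.037·1.1832} = 0.957166
N(d₁) = 0.726338,  N(d₂) = 0.535074
Call price V = S·N(d₁) − K·e^{−rT}·N(d₂) = 17.679076 − 10.908900 = 6.770176
φ(d₁) = (1/√(2π))·e^{−d₁²/2} = 0.332869
Θ = −S·φ(d₁)·σ/(2√T) − r·K·e^{−rT}·N(d₂) = −1.758948 − 0.403629 = -2.162577

price = 6.770176
Θ = -2.162577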